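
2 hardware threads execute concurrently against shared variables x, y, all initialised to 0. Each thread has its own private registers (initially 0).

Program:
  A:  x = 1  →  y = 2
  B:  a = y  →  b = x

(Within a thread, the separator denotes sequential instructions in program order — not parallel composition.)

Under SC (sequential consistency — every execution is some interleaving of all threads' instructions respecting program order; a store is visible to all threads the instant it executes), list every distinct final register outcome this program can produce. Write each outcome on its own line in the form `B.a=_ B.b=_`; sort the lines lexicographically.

B.a=0 B.b=0
B.a=0 B.b=1
B.a=2 B.b=1

outcome vector order: (B.a,B.b)
|SC outcomes| = 3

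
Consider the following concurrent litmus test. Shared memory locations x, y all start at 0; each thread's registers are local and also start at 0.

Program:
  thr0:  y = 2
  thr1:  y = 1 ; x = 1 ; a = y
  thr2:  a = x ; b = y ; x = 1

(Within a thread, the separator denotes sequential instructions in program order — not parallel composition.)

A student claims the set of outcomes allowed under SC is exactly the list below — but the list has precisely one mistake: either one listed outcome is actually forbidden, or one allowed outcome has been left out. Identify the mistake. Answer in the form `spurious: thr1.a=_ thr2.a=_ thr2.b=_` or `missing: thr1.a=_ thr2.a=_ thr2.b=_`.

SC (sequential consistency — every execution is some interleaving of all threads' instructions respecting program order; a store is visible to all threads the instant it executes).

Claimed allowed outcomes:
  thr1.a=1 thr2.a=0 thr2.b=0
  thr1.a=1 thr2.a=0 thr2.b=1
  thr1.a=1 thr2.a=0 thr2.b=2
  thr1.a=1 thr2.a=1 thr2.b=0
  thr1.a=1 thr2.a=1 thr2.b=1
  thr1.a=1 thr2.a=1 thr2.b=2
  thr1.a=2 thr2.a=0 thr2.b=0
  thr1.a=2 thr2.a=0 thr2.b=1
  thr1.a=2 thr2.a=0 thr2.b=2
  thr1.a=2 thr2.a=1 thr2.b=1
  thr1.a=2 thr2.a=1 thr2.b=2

outcome vector order: (thr1.a,thr2.a,thr2.b)
under SC → 1/0/0 1/0/1 1/0/2 1/1/1 1/1/2 2/0/0 2/0/1 2/0/2 2/1/1 2/1/2
claimed∖SC = {1/1/0}

spurious: thr1.a=1 thr2.a=1 thr2.b=0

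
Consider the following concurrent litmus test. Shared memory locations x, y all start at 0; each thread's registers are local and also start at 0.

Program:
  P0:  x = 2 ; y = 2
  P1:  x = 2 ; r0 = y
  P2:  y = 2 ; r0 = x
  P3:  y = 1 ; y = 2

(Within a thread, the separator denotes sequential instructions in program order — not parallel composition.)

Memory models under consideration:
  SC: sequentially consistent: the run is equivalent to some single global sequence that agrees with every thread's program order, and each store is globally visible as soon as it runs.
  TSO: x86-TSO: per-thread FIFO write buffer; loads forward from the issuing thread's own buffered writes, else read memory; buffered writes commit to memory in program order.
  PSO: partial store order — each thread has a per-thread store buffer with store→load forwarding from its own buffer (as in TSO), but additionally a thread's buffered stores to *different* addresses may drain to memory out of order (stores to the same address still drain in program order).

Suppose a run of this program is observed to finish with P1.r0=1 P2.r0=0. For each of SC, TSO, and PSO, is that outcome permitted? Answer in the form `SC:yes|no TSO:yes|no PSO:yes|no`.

SC:yes TSO:yes PSO:yes

outcome vector order: (P1.r0,P2.r0)
[SC] allowed = {<0 2>; <1 0>; <1 2>; <2 0>; <2 2>}
[TSO] allowed = {<0 0>; <0 2>; <1 0>; <1 2>; <2 0>; <2 2>}
[PSO] allowed = {<0 0>; <0 2>; <1 0>; <1 2>; <2 0>; <2 2>}
target <1 0> ∈ {SC,TSO,PSO}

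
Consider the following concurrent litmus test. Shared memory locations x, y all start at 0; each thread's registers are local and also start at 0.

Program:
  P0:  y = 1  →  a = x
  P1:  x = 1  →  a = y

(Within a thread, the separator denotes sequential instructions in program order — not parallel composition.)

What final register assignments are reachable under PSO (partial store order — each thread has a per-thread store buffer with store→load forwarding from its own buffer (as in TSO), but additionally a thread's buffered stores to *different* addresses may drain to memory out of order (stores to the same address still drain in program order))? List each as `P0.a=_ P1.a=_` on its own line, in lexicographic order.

P0.a=0 P1.a=0
P0.a=0 P1.a=1
P0.a=1 P1.a=0
P0.a=1 P1.a=1

outcome vector order: (P0.a,P1.a)
|PSO outcomes| = 4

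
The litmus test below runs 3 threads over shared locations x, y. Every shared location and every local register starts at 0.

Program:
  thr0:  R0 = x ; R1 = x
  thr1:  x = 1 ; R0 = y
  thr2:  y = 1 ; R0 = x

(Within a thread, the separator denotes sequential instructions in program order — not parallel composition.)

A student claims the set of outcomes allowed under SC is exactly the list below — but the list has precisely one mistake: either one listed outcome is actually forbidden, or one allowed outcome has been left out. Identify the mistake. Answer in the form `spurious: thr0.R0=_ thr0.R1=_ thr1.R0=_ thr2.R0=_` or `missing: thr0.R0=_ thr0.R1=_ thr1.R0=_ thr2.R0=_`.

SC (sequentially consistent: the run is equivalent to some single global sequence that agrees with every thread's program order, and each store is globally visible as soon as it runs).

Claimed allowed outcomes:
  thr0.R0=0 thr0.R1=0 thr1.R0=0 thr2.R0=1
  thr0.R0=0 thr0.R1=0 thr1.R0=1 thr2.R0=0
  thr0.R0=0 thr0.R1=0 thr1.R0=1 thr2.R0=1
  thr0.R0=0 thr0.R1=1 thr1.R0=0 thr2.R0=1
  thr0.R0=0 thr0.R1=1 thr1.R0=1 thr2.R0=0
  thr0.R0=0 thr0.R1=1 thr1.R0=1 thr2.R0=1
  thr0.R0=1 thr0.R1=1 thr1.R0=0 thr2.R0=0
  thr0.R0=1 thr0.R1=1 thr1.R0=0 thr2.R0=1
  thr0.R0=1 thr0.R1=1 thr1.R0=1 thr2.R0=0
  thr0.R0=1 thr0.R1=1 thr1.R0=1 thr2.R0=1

outcome vector order: (thr0.R0,thr0.R1,thr1.R0,thr2.R0)
[SC] allowed = {<0 0 0 1>; <0 0 1 0>; <0 0 1 1>; <0 1 0 1>; <0 1 1 0>; <0 1 1 1>; <1 1 0 1>; <1 1 1 0>; <1 1 1 1>}
claimed∖SC = {<1 1 0 0>}

spurious: thr0.R0=1 thr0.R1=1 thr1.R0=0 thr2.R0=0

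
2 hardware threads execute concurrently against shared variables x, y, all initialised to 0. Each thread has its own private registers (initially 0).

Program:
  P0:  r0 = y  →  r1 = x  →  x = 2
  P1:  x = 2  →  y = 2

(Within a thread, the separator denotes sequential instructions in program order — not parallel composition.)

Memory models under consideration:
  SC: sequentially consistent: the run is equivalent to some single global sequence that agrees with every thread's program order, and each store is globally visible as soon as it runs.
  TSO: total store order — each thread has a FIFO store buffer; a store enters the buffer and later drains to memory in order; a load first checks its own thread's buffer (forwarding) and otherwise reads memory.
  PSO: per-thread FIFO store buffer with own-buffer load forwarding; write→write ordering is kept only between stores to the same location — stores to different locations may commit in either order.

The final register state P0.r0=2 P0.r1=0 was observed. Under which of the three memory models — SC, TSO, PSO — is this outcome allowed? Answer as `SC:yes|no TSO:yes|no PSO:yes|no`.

SC:no TSO:no PSO:yes

outcome vector order: (P0.r0,P0.r1)
under SC → 0/0, 0/2, 2/2
under TSO → 0/0, 0/2, 2/2
under PSO → 0/0, 0/2, 2/0, 2/2
target 2/0 ∈ {PSO}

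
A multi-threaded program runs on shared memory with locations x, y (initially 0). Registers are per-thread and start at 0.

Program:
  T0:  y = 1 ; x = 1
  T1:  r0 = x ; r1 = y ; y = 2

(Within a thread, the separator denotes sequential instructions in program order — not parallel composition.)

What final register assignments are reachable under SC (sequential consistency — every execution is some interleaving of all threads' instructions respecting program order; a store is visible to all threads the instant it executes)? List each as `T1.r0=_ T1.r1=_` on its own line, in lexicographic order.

T1.r0=0 T1.r1=0
T1.r0=0 T1.r1=1
T1.r0=1 T1.r1=1

outcome vector order: (T1.r0,T1.r1)
|SC outcomes| = 3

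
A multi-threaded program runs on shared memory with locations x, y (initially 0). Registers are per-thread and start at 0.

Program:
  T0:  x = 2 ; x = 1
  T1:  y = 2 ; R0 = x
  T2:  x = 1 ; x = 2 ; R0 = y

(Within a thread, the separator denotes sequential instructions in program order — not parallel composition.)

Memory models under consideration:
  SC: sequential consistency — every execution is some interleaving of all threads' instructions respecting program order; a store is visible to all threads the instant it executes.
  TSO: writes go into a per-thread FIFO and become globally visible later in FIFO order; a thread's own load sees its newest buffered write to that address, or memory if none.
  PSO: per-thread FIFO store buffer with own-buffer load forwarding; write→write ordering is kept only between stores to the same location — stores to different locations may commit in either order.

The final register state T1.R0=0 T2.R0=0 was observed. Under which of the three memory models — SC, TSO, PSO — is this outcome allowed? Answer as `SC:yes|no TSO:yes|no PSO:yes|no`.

outcome vector order: (T1.R0,T2.R0)
[SC] allowed = {<0 2>; <1 0>; <1 2>; <2 0>; <2 2>}
[TSO] allowed = {<0 0>; <0 2>; <1 0>; <1 2>; <2 0>; <2 2>}
[PSO] allowed = {<0 0>; <0 2>; <1 0>; <1 2>; <2 0>; <2 2>}
target <0 0> ∈ {TSO,PSO}

SC:no TSO:yes PSO:yes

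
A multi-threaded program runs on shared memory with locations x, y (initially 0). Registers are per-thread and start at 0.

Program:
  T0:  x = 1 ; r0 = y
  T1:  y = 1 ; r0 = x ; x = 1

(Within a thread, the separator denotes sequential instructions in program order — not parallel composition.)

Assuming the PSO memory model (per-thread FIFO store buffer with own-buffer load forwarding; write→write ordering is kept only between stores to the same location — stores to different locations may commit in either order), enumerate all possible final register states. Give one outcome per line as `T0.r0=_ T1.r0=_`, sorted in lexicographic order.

outcome vector order: (T0.r0,T1.r0)
|PSO outcomes| = 4

T0.r0=0 T1.r0=0
T0.r0=0 T1.r0=1
T0.r0=1 T1.r0=0
T0.r0=1 T1.r0=1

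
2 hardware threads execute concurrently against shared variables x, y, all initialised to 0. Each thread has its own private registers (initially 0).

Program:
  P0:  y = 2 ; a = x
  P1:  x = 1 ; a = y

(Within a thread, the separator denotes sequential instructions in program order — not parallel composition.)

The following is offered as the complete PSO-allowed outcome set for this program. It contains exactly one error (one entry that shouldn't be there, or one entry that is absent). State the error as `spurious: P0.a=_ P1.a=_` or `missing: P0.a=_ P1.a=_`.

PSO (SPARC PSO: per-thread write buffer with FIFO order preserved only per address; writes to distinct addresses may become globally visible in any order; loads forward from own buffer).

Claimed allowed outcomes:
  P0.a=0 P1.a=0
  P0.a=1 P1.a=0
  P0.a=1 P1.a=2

outcome vector order: (P0.a,P1.a)
under PSO → <0 0> <0 2> <1 0> <1 2>
PSO∖claimed = {<0 2>}

missing: P0.a=0 P1.a=2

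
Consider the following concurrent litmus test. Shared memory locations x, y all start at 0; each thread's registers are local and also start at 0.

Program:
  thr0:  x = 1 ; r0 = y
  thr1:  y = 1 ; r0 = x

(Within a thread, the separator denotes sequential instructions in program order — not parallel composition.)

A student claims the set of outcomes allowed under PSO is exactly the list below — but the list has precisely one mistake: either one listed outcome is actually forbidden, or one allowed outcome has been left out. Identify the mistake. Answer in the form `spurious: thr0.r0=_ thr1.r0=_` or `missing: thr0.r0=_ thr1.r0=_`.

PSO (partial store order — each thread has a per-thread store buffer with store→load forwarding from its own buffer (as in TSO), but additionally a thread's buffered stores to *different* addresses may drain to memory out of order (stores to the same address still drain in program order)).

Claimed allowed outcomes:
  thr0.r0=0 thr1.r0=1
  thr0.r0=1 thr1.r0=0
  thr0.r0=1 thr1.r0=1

missing: thr0.r0=0 thr1.r0=0

outcome vector order: (thr0.r0,thr1.r0)
[PSO] allowed = {<0 0> <0 1> <1 0> <1 1>}
PSO∖claimed = {<0 0>}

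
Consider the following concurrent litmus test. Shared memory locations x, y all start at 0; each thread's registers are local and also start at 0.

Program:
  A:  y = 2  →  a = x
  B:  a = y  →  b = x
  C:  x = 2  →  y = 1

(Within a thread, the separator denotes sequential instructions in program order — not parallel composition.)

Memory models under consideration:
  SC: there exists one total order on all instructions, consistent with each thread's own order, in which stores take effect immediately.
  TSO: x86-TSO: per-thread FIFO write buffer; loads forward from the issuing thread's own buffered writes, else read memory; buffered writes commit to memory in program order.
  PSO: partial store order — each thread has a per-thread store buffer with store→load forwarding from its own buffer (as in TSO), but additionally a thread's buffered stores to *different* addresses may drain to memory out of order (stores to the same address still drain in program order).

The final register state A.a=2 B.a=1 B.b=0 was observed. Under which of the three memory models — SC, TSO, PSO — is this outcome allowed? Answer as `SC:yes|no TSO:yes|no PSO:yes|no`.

outcome vector order: (A.a,B.a,B.b)
[SC] allowed = {000 002 012 020 022 200 202 212 220 222}
[TSO] allowed = {000 002 012 020 022 200 202 212 220 222}
[PSO] allowed = {000 002 010 012 020 022 200 202 210 212 220 222}
target 210 ∈ {PSO}

SC:no TSO:no PSO:yes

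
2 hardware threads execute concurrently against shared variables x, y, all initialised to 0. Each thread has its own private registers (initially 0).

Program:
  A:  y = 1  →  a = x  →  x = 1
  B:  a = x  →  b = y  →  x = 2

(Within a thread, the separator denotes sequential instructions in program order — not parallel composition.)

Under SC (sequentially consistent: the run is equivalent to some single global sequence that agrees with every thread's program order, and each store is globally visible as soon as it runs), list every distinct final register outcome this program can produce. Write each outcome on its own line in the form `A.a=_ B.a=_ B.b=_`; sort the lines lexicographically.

A.a=0 B.a=0 B.b=0
A.a=0 B.a=0 B.b=1
A.a=0 B.a=1 B.b=1
A.a=2 B.a=0 B.b=0
A.a=2 B.a=0 B.b=1

outcome vector order: (A.a,B.a,B.b)
|SC outcomes| = 5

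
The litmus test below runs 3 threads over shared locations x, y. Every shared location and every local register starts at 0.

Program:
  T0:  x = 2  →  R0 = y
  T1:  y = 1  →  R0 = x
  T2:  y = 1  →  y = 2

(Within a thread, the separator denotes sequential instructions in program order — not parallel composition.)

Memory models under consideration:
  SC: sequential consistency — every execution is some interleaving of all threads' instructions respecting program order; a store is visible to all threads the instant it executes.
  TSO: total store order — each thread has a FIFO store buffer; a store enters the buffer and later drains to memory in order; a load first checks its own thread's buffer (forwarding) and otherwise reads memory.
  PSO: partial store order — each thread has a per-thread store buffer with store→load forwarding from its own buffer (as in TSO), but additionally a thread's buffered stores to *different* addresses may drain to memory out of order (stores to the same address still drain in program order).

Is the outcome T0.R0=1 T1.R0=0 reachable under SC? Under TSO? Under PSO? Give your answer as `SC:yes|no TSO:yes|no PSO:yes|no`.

outcome vector order: (T0.R0,T1.R0)
SC (5): 02, 10, 12, 20, 22
TSO (6): 00, 02, 10, 12, 20, 22
PSO (6): 00, 02, 10, 12, 20, 22
target 10 ∈ {SC,TSO,PSO}

SC:yes TSO:yes PSO:yes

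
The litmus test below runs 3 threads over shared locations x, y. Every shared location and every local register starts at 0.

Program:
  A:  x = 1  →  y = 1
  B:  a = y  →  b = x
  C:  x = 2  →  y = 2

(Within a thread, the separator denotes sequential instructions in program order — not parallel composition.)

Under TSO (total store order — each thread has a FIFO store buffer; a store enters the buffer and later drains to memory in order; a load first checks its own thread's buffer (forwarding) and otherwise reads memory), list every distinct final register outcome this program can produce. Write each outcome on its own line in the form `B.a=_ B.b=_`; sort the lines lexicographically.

B.a=0 B.b=0
B.a=0 B.b=1
B.a=0 B.b=2
B.a=1 B.b=1
B.a=1 B.b=2
B.a=2 B.b=1
B.a=2 B.b=2

outcome vector order: (B.a,B.b)
|TSO outcomes| = 7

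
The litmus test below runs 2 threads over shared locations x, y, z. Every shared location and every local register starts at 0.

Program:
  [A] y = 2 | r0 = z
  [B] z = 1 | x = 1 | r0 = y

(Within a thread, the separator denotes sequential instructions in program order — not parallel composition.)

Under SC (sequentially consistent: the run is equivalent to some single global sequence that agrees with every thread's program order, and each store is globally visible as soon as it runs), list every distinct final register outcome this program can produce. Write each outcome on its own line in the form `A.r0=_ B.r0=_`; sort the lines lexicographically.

A.r0=0 B.r0=2
A.r0=1 B.r0=0
A.r0=1 B.r0=2

outcome vector order: (A.r0,B.r0)
|SC outcomes| = 3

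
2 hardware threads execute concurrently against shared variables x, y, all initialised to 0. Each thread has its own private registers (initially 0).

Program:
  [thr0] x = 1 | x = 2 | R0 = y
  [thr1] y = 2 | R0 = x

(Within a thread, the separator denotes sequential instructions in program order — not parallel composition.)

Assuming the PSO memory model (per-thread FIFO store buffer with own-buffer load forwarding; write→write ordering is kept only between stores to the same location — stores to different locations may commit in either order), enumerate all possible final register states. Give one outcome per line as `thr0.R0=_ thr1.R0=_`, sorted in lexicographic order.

outcome vector order: (thr0.R0,thr1.R0)
|PSO outcomes| = 6

thr0.R0=0 thr1.R0=0
thr0.R0=0 thr1.R0=1
thr0.R0=0 thr1.R0=2
thr0.R0=2 thr1.R0=0
thr0.R0=2 thr1.R0=1
thr0.R0=2 thr1.R0=2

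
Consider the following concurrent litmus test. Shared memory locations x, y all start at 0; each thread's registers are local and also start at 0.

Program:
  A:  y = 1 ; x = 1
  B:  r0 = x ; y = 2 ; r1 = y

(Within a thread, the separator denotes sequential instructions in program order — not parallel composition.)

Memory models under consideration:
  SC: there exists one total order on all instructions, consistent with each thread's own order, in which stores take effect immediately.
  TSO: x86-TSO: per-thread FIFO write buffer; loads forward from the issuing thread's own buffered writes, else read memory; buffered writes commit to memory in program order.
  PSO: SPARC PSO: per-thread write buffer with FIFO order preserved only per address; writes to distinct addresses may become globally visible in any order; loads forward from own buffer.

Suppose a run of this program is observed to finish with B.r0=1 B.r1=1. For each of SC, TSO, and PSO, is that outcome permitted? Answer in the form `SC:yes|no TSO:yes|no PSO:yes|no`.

SC:no TSO:no PSO:yes

outcome vector order: (B.r0,B.r1)
SC: 3 outcomes — {<0 1>, <0 2>, <1 2>}
TSO: 3 outcomes — {<0 1>, <0 2>, <1 2>}
PSO: 4 outcomes — {<0 1>, <0 2>, <1 1>, <1 2>}
target <1 1> ∈ {PSO}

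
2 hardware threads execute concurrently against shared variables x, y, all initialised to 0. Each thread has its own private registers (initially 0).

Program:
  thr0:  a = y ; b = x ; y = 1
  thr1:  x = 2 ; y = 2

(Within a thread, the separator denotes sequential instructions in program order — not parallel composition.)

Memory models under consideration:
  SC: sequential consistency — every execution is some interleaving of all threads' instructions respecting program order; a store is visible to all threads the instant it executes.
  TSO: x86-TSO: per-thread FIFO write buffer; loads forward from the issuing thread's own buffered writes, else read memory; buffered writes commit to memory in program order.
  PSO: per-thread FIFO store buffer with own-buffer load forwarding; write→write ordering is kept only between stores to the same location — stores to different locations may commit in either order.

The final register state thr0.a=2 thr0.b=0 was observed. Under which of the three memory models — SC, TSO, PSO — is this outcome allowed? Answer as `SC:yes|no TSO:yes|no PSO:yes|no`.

SC:no TSO:no PSO:yes

outcome vector order: (thr0.a,thr0.b)
under SC → <0 0>, <0 2>, <2 2>
under TSO → <0 0>, <0 2>, <2 2>
under PSO → <0 0>, <0 2>, <2 0>, <2 2>
target <2 0> ∈ {PSO}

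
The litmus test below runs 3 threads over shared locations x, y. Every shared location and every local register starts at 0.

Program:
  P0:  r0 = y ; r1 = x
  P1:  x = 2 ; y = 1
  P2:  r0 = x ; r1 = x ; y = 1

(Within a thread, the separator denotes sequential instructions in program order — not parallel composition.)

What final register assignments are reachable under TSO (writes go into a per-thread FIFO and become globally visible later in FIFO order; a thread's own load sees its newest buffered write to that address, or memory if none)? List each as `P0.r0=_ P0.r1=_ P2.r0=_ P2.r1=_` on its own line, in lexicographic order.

P0.r0=0 P0.r1=0 P2.r0=0 P2.r1=0
P0.r0=0 P0.r1=0 P2.r0=0 P2.r1=2
P0.r0=0 P0.r1=0 P2.r0=2 P2.r1=2
P0.r0=0 P0.r1=2 P2.r0=0 P2.r1=0
P0.r0=0 P0.r1=2 P2.r0=0 P2.r1=2
P0.r0=0 P0.r1=2 P2.r0=2 P2.r1=2
P0.r0=1 P0.r1=0 P2.r0=0 P2.r1=0
P0.r0=1 P0.r1=2 P2.r0=0 P2.r1=0
P0.r0=1 P0.r1=2 P2.r0=0 P2.r1=2
P0.r0=1 P0.r1=2 P2.r0=2 P2.r1=2

outcome vector order: (P0.r0,P0.r1,P2.r0,P2.r1)
|TSO outcomes| = 10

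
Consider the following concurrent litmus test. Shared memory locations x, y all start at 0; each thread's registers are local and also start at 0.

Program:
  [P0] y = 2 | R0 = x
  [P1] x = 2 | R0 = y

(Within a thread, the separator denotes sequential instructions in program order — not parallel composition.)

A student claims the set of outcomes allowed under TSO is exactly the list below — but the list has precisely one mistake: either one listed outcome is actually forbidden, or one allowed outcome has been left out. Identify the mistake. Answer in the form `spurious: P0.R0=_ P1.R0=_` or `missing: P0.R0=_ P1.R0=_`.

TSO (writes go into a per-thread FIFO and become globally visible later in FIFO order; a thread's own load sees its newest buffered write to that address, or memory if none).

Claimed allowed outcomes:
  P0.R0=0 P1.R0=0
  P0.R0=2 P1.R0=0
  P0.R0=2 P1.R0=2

missing: P0.R0=0 P1.R0=2

outcome vector order: (P0.R0,P1.R0)
under TSO → 00 02 20 22
TSO∖claimed = {02}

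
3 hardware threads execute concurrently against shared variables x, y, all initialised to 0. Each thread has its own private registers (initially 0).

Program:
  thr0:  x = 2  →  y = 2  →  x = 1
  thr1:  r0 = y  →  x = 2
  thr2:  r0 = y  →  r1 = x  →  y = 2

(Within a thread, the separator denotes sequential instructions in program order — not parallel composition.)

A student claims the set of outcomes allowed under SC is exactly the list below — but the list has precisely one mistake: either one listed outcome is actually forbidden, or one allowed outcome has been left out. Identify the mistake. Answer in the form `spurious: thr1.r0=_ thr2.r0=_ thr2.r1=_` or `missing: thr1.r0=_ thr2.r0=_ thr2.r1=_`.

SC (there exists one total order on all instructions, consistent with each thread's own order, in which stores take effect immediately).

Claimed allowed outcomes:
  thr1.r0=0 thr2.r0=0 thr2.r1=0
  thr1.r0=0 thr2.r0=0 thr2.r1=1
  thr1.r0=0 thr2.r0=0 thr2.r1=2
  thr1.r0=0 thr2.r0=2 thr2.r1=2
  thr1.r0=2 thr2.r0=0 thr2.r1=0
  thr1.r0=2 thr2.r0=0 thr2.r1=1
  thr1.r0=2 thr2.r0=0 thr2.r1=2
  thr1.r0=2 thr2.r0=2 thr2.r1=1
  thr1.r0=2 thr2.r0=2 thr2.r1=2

outcome vector order: (thr1.r0,thr2.r0,thr2.r1)
under SC → 0/0/0; 0/0/1; 0/0/2; 0/2/1; 0/2/2; 2/0/0; 2/0/1; 2/0/2; 2/2/1; 2/2/2
SC∖claimed = {0/2/1}

missing: thr1.r0=0 thr2.r0=2 thr2.r1=1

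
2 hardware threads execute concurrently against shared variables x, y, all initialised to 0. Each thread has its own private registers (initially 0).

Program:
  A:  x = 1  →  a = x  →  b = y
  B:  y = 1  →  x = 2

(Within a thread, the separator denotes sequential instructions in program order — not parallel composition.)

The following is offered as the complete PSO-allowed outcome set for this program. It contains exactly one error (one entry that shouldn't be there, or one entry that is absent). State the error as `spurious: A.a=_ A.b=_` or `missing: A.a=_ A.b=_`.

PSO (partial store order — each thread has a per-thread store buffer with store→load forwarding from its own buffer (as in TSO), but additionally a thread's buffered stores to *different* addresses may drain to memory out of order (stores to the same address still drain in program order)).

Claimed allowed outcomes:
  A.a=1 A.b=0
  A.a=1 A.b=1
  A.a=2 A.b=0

outcome vector order: (A.a,A.b)
under PSO → <1 0>; <1 1>; <2 0>; <2 1>
PSO∖claimed = {<2 1>}

missing: A.a=2 A.b=1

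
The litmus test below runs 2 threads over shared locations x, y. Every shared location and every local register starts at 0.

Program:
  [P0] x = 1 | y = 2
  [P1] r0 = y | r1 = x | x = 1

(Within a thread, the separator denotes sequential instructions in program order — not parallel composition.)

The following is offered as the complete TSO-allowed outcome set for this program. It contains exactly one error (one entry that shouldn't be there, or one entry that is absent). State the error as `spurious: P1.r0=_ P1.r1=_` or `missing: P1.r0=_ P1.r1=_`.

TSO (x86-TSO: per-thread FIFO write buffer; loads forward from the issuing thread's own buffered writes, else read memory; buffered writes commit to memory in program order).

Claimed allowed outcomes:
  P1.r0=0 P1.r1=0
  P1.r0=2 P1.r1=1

missing: P1.r0=0 P1.r1=1

outcome vector order: (P1.r0,P1.r1)
[TSO] allowed = {00 01 21}
TSO∖claimed = {01}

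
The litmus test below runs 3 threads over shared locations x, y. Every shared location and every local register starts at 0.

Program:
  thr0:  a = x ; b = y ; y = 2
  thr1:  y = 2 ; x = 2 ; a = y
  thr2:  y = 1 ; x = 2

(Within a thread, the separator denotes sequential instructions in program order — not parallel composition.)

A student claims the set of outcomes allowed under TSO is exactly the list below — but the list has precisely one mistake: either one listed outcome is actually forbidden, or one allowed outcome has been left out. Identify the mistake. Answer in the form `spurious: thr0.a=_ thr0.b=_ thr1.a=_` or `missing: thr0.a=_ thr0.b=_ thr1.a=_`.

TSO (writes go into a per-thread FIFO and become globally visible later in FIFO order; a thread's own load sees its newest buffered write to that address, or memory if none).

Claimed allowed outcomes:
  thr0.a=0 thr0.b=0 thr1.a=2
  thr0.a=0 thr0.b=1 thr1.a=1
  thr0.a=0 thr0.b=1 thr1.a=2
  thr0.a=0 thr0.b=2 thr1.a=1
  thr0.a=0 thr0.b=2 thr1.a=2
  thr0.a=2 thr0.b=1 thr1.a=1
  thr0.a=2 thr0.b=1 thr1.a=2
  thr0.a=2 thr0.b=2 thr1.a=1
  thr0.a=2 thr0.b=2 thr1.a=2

missing: thr0.a=0 thr0.b=0 thr1.a=1

outcome vector order: (thr0.a,thr0.b,thr1.a)
[TSO] allowed = {<0 0 1> <0 0 2> <0 1 1> <0 1 2> <0 2 1> <0 2 2> <2 1 1> <2 1 2> <2 2 1> <2 2 2>}
TSO∖claimed = {<0 0 1>}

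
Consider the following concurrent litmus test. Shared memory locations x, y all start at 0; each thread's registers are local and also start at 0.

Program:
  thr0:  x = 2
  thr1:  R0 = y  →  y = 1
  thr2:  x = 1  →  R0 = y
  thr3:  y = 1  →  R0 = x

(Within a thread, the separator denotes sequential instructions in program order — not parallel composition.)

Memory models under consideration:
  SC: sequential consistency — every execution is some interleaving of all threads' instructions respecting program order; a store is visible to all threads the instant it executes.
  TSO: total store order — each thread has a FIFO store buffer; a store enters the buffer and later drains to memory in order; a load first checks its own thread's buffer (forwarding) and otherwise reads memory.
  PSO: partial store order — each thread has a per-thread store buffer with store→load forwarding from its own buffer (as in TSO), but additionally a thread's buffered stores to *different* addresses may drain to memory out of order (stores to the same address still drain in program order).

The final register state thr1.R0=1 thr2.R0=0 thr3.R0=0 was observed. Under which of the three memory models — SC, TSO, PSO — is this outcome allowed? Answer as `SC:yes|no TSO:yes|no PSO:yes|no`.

outcome vector order: (thr1.R0,thr2.R0,thr3.R0)
SC (10): (0,0,1), (0,0,2), (0,1,0), (0,1,1), (0,1,2), (1,0,1), (1,0,2), (1,1,0), (1,1,1), (1,1,2)
TSO (12): (0,0,0), (0,0,1), (0,0,2), (0,1,0), (0,1,1), (0,1,2), (1,0,0), (1,0,1), (1,0,2), (1,1,0), (1,1,1), (1,1,2)
PSO (12): (0,0,0), (0,0,1), (0,0,2), (0,1,0), (0,1,1), (0,1,2), (1,0,0), (1,0,1), (1,0,2), (1,1,0), (1,1,1), (1,1,2)
target (1,0,0) ∈ {TSO,PSO}

SC:no TSO:yes PSO:yes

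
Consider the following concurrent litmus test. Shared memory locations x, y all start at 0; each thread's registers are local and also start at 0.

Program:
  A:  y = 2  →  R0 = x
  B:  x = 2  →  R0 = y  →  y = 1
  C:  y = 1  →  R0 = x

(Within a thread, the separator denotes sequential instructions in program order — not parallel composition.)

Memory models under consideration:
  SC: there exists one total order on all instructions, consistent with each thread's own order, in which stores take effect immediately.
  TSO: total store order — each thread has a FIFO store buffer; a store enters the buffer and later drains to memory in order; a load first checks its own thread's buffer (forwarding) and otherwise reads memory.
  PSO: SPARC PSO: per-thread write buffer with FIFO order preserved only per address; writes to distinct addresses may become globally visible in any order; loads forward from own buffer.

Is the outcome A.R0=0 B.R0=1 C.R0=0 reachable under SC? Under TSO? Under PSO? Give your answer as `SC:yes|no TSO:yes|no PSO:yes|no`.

outcome vector order: (A.R0,B.R0,C.R0)
under SC → (0,1,0), (0,1,2), (0,2,0), (0,2,2), (2,0,2), (2,1,0), (2,1,2), (2,2,0), (2,2,2)
under TSO → (0,0,0), (0,0,2), (0,1,0), (0,1,2), (0,2,0), (0,2,2), (2,0,0), (2,0,2), (2,1,0), (2,1,2), (2,2,0), (2,2,2)
under PSO → (0,0,0), (0,0,2), (0,1,0), (0,1,2), (0,2,0), (0,2,2), (2,0,0), (2,0,2), (2,1,0), (2,1,2), (2,2,0), (2,2,2)
target (0,1,0) ∈ {SC,TSO,PSO}

SC:yes TSO:yes PSO:yes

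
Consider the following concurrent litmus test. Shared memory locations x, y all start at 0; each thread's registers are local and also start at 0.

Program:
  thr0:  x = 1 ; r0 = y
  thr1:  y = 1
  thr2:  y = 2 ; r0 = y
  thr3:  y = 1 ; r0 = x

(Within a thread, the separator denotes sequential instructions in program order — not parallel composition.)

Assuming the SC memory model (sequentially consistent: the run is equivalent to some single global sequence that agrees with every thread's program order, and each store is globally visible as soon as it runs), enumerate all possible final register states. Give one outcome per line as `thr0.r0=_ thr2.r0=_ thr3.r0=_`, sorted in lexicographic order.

thr0.r0=0 thr2.r0=1 thr3.r0=1
thr0.r0=0 thr2.r0=2 thr3.r0=1
thr0.r0=1 thr2.r0=1 thr3.r0=0
thr0.r0=1 thr2.r0=1 thr3.r0=1
thr0.r0=1 thr2.r0=2 thr3.r0=0
thr0.r0=1 thr2.r0=2 thr3.r0=1
thr0.r0=2 thr2.r0=1 thr3.r0=0
thr0.r0=2 thr2.r0=1 thr3.r0=1
thr0.r0=2 thr2.r0=2 thr3.r0=0
thr0.r0=2 thr2.r0=2 thr3.r0=1

outcome vector order: (thr0.r0,thr2.r0,thr3.r0)
|SC outcomes| = 10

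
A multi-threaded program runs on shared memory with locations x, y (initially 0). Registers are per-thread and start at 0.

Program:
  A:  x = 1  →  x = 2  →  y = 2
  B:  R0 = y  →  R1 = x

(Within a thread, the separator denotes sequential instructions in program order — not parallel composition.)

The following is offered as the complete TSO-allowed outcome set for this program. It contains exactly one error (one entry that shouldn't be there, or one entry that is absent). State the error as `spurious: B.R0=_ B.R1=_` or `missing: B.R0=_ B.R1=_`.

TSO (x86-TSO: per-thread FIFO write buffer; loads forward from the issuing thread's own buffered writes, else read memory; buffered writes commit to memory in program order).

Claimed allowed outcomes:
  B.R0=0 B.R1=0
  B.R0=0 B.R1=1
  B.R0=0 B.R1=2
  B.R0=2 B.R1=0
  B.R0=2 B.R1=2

outcome vector order: (B.R0,B.R1)
under TSO → 00 01 02 22
claimed∖TSO = {20}

spurious: B.R0=2 B.R1=0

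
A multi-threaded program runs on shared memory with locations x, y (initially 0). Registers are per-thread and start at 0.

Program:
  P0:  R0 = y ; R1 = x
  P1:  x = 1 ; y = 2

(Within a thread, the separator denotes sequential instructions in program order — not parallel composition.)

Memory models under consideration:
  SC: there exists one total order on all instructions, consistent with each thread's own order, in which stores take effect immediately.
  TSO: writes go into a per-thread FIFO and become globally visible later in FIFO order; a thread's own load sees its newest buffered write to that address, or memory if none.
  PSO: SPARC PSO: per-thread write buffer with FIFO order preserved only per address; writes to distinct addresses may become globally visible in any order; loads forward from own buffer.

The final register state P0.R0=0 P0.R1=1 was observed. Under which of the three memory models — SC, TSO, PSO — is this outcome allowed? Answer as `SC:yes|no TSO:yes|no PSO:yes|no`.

SC:yes TSO:yes PSO:yes

outcome vector order: (P0.R0,P0.R1)
[SC] allowed = {<0 0>; <0 1>; <2 1>}
[TSO] allowed = {<0 0>; <0 1>; <2 1>}
[PSO] allowed = {<0 0>; <0 1>; <2 0>; <2 1>}
target <0 1> ∈ {SC,TSO,PSO}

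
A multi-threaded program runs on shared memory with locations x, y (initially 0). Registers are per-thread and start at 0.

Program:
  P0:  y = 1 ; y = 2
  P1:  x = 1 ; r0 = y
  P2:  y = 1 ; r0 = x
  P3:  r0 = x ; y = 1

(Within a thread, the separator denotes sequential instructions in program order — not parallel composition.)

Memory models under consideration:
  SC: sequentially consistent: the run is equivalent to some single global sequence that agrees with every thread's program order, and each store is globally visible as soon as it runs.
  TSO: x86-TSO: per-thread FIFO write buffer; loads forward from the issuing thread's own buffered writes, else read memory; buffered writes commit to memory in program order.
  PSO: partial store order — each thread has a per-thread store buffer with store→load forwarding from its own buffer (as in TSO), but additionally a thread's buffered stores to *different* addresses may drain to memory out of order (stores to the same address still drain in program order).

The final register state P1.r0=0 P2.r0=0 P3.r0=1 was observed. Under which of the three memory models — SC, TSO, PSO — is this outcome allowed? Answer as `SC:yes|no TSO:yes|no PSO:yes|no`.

outcome vector order: (P1.r0,P2.r0,P3.r0)
SC (10): 0/1/0, 0/1/1, 1/0/0, 1/0/1, 1/1/0, 1/1/1, 2/0/0, 2/0/1, 2/1/0, 2/1/1
TSO (12): 0/0/0, 0/0/1, 0/1/0, 0/1/1, 1/0/0, 1/0/1, 1/1/0, 1/1/1, 2/0/0, 2/0/1, 2/1/0, 2/1/1
PSO (12): 0/0/0, 0/0/1, 0/1/0, 0/1/1, 1/0/0, 1/0/1, 1/1/0, 1/1/1, 2/0/0, 2/0/1, 2/1/0, 2/1/1
target 0/0/1 ∈ {TSO,PSO}

SC:no TSO:yes PSO:yes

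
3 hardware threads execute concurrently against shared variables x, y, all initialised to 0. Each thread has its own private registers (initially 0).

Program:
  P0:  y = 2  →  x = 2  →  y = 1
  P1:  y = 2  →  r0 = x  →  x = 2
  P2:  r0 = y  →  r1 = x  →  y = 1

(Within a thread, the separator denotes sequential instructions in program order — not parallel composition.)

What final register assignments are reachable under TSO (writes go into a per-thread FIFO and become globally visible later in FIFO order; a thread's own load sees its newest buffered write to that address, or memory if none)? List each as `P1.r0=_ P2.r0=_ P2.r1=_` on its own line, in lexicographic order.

outcome vector order: (P1.r0,P2.r0,P2.r1)
|TSO outcomes| = 10

P1.r0=0 P2.r0=0 P2.r1=0
P1.r0=0 P2.r0=0 P2.r1=2
P1.r0=0 P2.r0=1 P2.r1=2
P1.r0=0 P2.r0=2 P2.r1=0
P1.r0=0 P2.r0=2 P2.r1=2
P1.r0=2 P2.r0=0 P2.r1=0
P1.r0=2 P2.r0=0 P2.r1=2
P1.r0=2 P2.r0=1 P2.r1=2
P1.r0=2 P2.r0=2 P2.r1=0
P1.r0=2 P2.r0=2 P2.r1=2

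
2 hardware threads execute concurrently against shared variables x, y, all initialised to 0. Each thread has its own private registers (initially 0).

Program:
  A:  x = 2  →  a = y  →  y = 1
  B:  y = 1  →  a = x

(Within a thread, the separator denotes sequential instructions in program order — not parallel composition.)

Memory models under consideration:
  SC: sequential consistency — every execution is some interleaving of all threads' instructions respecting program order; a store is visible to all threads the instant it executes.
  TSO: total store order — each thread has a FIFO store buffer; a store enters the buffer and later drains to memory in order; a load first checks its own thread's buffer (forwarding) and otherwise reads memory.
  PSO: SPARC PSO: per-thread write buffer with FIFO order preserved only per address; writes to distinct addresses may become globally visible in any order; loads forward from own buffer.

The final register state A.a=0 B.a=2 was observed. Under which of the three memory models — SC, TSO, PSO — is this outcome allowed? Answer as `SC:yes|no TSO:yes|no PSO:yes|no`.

SC:yes TSO:yes PSO:yes

outcome vector order: (A.a,B.a)
SC: 3 outcomes — {<0 2> <1 0> <1 2>}
TSO: 4 outcomes — {<0 0> <0 2> <1 0> <1 2>}
PSO: 4 outcomes — {<0 0> <0 2> <1 0> <1 2>}
target <0 2> ∈ {SC,TSO,PSO}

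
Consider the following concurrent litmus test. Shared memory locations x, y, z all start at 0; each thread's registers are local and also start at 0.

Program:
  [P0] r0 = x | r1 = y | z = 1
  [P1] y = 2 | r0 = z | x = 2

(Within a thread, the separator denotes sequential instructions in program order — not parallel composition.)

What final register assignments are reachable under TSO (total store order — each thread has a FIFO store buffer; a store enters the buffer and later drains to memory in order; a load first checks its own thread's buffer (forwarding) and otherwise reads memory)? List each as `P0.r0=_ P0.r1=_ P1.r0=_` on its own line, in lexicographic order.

P0.r0=0 P0.r1=0 P1.r0=0
P0.r0=0 P0.r1=0 P1.r0=1
P0.r0=0 P0.r1=2 P1.r0=0
P0.r0=0 P0.r1=2 P1.r0=1
P0.r0=2 P0.r1=2 P1.r0=0

outcome vector order: (P0.r0,P0.r1,P1.r0)
|TSO outcomes| = 5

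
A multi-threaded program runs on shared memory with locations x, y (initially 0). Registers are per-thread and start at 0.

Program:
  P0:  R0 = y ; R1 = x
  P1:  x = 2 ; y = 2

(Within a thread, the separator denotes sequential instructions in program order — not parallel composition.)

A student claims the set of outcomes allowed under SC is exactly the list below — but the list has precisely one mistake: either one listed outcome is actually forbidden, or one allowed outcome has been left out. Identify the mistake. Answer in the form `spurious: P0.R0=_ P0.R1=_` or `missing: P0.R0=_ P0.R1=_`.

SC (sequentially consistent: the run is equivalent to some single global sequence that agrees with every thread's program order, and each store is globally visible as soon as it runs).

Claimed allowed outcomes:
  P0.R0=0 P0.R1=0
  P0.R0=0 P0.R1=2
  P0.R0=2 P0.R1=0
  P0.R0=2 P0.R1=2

outcome vector order: (P0.R0,P0.R1)
SC (3): <0 0>, <0 2>, <2 2>
claimed∖SC = {<2 0>}

spurious: P0.R0=2 P0.R1=0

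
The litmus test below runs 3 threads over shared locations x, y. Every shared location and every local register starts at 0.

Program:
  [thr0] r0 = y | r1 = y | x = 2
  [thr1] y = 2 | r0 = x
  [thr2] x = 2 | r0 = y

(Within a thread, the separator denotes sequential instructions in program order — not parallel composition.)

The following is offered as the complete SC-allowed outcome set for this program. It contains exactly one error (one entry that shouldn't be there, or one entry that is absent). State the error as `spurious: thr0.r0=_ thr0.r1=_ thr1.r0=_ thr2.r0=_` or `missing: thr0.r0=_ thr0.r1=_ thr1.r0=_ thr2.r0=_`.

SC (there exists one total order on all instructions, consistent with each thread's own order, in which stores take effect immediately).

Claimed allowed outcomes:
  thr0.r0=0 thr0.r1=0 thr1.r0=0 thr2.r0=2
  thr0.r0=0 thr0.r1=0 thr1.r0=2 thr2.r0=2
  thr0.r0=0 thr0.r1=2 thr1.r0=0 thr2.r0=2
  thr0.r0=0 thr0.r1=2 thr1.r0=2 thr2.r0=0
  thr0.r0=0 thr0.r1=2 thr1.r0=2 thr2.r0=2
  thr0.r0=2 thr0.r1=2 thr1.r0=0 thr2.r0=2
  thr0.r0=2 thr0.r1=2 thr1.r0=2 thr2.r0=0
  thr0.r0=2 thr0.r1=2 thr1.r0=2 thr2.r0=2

outcome vector order: (thr0.r0,thr0.r1,thr1.r0,thr2.r0)
SC (9): 0002 0020 0022 0202 0220 0222 2202 2220 2222
SC∖claimed = {0020}

missing: thr0.r0=0 thr0.r1=0 thr1.r0=2 thr2.r0=0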